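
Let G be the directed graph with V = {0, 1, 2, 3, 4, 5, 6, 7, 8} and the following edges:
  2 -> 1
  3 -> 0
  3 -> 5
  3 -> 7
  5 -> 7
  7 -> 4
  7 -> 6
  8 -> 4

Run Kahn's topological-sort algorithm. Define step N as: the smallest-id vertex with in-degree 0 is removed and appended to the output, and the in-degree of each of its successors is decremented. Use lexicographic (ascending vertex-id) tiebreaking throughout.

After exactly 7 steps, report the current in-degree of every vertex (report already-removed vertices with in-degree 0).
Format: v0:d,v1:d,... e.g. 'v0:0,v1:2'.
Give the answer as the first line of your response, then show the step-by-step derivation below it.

v0:0,v1:0,v2:0,v3:0,v4:1,v5:0,v6:0,v7:0,v8:0

step 1: output 2; order=[2]; indeg=(1,0,0,0,2,1,1,2,0)
step 2: output 1; order=[2,1]; indeg=(1,0,0,0,2,1,1,2,0)
step 3: output 3; order=[2,1,3]; indeg=(0,0,0,0,2,0,1,1,0)
step 4: output 0; order=[2,1,3,0]; indeg=(0,0,0,0,2,0,1,1,0)
step 5: output 5; order=[2,1,3,0,5]; indeg=(0,0,0,0,2,0,1,0,0)
step 6: output 7; order=[2,1,3,0,5,7]; indeg=(0,0,0,0,1,0,0,0,0)
step 7: output 6; order=[2,1,3,0,5,7,6]; indeg=(0,0,0,0,1,0,0,0,0)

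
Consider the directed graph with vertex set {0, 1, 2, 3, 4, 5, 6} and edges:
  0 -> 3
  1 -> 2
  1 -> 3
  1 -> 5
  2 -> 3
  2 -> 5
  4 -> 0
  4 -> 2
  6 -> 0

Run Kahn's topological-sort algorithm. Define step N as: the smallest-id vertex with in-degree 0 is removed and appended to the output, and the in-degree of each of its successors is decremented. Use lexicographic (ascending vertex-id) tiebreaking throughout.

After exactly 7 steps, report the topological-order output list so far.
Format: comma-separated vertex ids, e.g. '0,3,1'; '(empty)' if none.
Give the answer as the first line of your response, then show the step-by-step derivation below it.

1,4,2,5,6,0,3

step 1: output 1; order=[1]; indeg=(2,0,1,2,0,1,0)
step 2: output 4; order=[1,4]; indeg=(1,0,0,2,0,1,0)
step 3: output 2; order=[1,4,2]; indeg=(1,0,0,1,0,0,0)
step 4: output 5; order=[1,4,2,5]; indeg=(1,0,0,1,0,0,0)
step 5: output 6; order=[1,4,2,5,6]; indeg=(0,0,0,1,0,0,0)
step 6: output 0; order=[1,4,2,5,6,0]; indeg=(0,0,0,0,0,0,0)
step 7: output 3; order=[1,4,2,5,6,0,3]; indeg=(0,0,0,0,0,0,0)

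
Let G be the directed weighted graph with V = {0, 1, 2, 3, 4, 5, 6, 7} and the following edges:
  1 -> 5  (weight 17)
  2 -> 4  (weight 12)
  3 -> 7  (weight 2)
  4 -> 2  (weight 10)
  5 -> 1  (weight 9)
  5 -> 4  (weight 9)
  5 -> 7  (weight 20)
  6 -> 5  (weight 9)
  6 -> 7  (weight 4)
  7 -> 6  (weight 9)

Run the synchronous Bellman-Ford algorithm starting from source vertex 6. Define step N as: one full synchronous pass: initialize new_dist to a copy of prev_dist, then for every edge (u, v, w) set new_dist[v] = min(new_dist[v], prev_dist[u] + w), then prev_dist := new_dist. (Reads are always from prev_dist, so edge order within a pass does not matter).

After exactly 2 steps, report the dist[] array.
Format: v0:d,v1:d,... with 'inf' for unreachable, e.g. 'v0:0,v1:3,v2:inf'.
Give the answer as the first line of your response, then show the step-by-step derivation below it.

v0:inf,v1:18,v2:inf,v3:inf,v4:18,v5:9,v6:0,v7:4

step 1: dist = v0:inf,v1:inf,v2:inf,v3:inf,v4:inf,v5:9,v6:0,v7:4
step 2: dist = v0:inf,v1:18,v2:inf,v3:inf,v4:18,v5:9,v6:0,v7:4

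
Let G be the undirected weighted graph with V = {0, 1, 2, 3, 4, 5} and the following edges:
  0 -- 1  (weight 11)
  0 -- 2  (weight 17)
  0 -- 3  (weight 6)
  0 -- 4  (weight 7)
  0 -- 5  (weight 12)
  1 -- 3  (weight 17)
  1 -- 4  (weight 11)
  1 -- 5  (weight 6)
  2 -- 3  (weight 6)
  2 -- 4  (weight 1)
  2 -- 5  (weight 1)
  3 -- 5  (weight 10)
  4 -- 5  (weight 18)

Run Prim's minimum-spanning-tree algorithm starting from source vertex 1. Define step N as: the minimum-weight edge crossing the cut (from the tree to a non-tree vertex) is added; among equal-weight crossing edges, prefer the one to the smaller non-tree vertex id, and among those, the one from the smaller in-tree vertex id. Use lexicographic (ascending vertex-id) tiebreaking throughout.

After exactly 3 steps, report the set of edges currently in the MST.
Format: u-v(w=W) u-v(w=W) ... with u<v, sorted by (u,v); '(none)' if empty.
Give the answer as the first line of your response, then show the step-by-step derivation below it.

1-5(w=6) 2-4(w=1) 2-5(w=1)

step 1: add edge 1-5 (w=6); MST = {1-5(w=6)}
step 2: add edge 2-5 (w=1); MST = {1-5(w=6) 2-5(w=1)}
step 3: add edge 2-4 (w=1); MST = {1-5(w=6) 2-4(w=1) 2-5(w=1)}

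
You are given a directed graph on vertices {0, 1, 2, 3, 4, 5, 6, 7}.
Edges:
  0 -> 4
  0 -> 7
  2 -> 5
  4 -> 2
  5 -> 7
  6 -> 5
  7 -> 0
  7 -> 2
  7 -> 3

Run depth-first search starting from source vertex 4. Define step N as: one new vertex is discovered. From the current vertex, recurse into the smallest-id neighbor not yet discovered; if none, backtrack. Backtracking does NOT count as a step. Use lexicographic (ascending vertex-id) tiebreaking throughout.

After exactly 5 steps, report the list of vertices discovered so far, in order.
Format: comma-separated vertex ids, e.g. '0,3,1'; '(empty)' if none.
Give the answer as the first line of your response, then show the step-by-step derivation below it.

4,2,5,7,0

step 1: discover 4; path=4; order=4
step 2: discover 2; path=4>2; order=4,2
step 3: discover 5; path=4>2>5; order=4,2,5
step 4: discover 7; path=4>2>5>7; order=4,2,5,7
step 5: discover 0; path=4>2>5>7>0; order=4,2,5,7,0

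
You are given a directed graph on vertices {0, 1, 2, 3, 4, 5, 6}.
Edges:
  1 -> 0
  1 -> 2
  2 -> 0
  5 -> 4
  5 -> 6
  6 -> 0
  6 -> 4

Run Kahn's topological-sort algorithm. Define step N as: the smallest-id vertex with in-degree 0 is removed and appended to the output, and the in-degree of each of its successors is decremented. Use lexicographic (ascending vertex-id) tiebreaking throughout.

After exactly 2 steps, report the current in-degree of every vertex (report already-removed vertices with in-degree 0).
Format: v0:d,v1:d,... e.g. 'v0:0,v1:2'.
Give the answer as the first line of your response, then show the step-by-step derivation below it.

v0:1,v1:0,v2:0,v3:0,v4:2,v5:0,v6:1

step 1: output 1; order=[1]; indeg=(2,0,0,0,2,0,1)
step 2: output 2; order=[1,2]; indeg=(1,0,0,0,2,0,1)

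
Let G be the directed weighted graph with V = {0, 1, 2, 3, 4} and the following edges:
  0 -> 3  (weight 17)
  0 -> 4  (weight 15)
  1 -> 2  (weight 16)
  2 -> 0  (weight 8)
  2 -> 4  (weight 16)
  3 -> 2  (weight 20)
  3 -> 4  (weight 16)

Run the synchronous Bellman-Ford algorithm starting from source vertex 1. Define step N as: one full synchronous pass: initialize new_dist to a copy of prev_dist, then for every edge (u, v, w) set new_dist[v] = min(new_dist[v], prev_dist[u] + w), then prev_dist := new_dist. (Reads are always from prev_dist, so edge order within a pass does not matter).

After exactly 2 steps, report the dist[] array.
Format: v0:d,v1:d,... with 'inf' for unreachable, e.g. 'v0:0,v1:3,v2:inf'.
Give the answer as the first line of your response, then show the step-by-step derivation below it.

v0:24,v1:0,v2:16,v3:inf,v4:32

step 1: dist = v0:inf,v1:0,v2:16,v3:inf,v4:inf
step 2: dist = v0:24,v1:0,v2:16,v3:inf,v4:32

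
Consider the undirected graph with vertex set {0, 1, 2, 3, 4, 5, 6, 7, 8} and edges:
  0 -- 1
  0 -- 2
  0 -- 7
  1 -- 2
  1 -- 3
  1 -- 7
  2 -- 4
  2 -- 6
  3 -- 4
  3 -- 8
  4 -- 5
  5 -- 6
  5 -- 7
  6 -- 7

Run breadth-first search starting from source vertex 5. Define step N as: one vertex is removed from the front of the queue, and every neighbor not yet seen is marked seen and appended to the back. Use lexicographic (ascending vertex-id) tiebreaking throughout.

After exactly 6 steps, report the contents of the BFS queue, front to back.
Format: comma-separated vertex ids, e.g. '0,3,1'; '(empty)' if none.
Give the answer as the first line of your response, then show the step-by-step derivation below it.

0,1,8

step 1: dequeue 5; queue=[4,6,7]; order=5
step 2: dequeue 4; queue=[6,7,2,3]; order=5,4
step 3: dequeue 6; queue=[7,2,3]; order=5,4,6
step 4: dequeue 7; queue=[2,3,0,1]; order=5,4,6,7
step 5: dequeue 2; queue=[3,0,1]; order=5,4,6,7,2
step 6: dequeue 3; queue=[0,1,8]; order=5,4,6,7,2,3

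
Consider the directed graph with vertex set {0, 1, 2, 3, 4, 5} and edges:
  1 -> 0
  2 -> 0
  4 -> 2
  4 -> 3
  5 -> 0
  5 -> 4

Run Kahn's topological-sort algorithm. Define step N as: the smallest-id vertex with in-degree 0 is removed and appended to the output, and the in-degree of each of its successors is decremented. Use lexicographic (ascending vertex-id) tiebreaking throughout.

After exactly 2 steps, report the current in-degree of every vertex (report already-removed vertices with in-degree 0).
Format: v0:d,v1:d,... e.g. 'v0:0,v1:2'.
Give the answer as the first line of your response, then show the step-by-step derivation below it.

v0:1,v1:0,v2:1,v3:1,v4:0,v5:0

step 1: output 1; order=[1]; indeg=(2,0,1,1,1,0)
step 2: output 5; order=[1,5]; indeg=(1,0,1,1,0,0)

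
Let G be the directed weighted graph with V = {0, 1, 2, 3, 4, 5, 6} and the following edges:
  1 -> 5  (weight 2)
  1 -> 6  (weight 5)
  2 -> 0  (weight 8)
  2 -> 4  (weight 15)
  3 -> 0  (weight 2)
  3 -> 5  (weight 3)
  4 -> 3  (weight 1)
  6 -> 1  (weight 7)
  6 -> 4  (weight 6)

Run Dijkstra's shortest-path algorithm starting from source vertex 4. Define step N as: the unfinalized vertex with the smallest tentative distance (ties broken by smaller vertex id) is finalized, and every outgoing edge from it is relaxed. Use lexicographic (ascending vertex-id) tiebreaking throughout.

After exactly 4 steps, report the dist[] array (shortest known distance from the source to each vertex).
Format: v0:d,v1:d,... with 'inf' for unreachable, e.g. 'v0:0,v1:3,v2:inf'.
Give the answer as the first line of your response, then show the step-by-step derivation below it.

v0:3,v1:inf,v2:inf,v3:1,v4:0,v5:4,v6:inf

step 1: dist = v0:inf,v1:inf,v2:inf,v3:1,v4:0,v5:inf,v6:inf
step 2: dist = v0:3,v1:inf,v2:inf,v3:1,v4:0,v5:4,v6:inf
step 3: dist = v0:3,v1:inf,v2:inf,v3:1,v4:0,v5:4,v6:inf
step 4: dist = v0:3,v1:inf,v2:inf,v3:1,v4:0,v5:4,v6:inf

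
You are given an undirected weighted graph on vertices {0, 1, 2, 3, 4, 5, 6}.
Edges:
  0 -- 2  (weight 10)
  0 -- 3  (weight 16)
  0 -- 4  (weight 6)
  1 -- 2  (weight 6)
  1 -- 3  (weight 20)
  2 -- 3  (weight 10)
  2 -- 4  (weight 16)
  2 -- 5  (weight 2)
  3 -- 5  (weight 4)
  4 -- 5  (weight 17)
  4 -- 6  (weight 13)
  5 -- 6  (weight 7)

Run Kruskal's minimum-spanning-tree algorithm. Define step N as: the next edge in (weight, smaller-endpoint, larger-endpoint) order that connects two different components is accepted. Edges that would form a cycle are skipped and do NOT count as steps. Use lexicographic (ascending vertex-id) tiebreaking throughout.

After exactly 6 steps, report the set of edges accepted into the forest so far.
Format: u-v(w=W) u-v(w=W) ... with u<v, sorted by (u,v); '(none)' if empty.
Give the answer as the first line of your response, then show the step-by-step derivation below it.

0-2(w=10) 0-4(w=6) 1-2(w=6) 2-5(w=2) 3-5(w=4) 5-6(w=7)

step 1: add edge 2-5 (w=2); MST = {2-5(w=2)}
step 2: add edge 3-5 (w=4); MST = {2-5(w=2) 3-5(w=4)}
step 3: add edge 0-4 (w=6); MST = {0-4(w=6) 2-5(w=2) 3-5(w=4)}
step 4: add edge 1-2 (w=6); MST = {0-4(w=6) 1-2(w=6) 2-5(w=2) 3-5(w=4)}
step 5: add edge 5-6 (w=7); MST = {0-4(w=6) 1-2(w=6) 2-5(w=2) 3-5(w=4) 5-6(w=7)}
step 6: add edge 0-2 (w=10); MST = {0-2(w=10) 0-4(w=6) 1-2(w=6) 2-5(w=2) 3-5(w=4) 5-6(w=7)}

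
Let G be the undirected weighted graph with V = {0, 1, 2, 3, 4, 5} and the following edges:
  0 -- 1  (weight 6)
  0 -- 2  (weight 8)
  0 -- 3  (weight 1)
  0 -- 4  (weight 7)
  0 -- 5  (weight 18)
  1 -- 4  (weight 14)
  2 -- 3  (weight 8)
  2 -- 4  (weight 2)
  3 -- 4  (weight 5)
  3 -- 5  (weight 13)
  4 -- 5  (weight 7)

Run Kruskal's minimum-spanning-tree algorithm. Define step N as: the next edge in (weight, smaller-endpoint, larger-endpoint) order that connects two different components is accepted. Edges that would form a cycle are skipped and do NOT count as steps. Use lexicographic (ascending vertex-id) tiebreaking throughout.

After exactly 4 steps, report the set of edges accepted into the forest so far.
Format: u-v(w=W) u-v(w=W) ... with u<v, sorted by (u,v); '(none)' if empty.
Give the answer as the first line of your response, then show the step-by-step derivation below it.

0-1(w=6) 0-3(w=1) 2-4(w=2) 3-4(w=5)

step 1: add edge 0-3 (w=1); MST = {0-3(w=1)}
step 2: add edge 2-4 (w=2); MST = {0-3(w=1) 2-4(w=2)}
step 3: add edge 3-4 (w=5); MST = {0-3(w=1) 2-4(w=2) 3-4(w=5)}
step 4: add edge 0-1 (w=6); MST = {0-1(w=6) 0-3(w=1) 2-4(w=2) 3-4(w=5)}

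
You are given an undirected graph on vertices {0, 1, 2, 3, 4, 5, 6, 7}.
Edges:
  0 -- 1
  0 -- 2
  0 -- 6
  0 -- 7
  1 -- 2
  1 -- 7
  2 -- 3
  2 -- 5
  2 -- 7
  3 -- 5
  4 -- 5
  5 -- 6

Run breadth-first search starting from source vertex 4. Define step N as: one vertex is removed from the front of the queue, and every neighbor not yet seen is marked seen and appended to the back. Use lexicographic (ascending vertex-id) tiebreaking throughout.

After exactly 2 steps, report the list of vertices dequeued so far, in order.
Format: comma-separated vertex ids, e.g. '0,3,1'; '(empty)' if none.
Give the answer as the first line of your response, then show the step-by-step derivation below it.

4,5

step 1: dequeue 4; queue=[5]; order=4
step 2: dequeue 5; queue=[2,3,6]; order=4,5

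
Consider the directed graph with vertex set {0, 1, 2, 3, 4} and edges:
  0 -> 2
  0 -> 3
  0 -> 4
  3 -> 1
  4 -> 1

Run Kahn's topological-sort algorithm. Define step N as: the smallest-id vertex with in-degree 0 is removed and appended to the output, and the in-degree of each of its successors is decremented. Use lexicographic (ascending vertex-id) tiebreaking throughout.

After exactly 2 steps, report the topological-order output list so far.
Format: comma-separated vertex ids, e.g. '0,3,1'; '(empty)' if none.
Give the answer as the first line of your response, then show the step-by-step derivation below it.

0,2

step 1: output 0; order=[0]; indeg=(0,2,0,0,0)
step 2: output 2; order=[0,2]; indeg=(0,2,0,0,0)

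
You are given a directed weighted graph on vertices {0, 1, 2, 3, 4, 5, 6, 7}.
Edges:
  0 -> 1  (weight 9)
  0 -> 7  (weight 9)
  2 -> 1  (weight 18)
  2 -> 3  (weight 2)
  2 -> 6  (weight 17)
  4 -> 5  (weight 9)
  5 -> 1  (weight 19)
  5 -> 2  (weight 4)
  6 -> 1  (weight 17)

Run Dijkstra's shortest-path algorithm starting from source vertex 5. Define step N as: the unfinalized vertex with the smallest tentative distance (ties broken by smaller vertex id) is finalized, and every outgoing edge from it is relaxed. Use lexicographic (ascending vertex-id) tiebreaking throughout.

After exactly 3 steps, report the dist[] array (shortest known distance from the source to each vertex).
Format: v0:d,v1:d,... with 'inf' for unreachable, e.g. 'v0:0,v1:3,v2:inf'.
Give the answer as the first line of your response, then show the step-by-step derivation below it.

v0:inf,v1:19,v2:4,v3:6,v4:inf,v5:0,v6:21,v7:inf

step 1: dist = v0:inf,v1:19,v2:4,v3:inf,v4:inf,v5:0,v6:inf,v7:inf
step 2: dist = v0:inf,v1:19,v2:4,v3:6,v4:inf,v5:0,v6:21,v7:inf
step 3: dist = v0:inf,v1:19,v2:4,v3:6,v4:inf,v5:0,v6:21,v7:inf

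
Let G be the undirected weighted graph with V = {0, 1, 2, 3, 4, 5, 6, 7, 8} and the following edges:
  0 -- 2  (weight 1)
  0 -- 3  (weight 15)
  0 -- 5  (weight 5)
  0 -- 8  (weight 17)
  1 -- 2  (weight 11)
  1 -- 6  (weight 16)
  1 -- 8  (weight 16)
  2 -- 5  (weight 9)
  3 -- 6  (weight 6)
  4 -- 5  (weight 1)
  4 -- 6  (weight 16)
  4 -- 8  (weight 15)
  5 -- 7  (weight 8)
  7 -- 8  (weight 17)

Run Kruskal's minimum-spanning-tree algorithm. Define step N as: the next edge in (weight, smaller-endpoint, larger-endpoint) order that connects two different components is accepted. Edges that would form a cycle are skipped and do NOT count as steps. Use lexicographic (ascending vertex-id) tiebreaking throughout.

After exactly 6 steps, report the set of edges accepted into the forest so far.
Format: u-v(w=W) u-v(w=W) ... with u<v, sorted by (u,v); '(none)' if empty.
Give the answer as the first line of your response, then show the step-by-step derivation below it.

0-2(w=1) 0-5(w=5) 1-2(w=11) 3-6(w=6) 4-5(w=1) 5-7(w=8)

step 1: add edge 0-2 (w=1); MST = {0-2(w=1)}
step 2: add edge 4-5 (w=1); MST = {0-2(w=1) 4-5(w=1)}
step 3: add edge 0-5 (w=5); MST = {0-2(w=1) 0-5(w=5) 4-5(w=1)}
step 4: add edge 3-6 (w=6); MST = {0-2(w=1) 0-5(w=5) 3-6(w=6) 4-5(w=1)}
step 5: add edge 5-7 (w=8); MST = {0-2(w=1) 0-5(w=5) 3-6(w=6) 4-5(w=1) 5-7(w=8)}
step 6: add edge 1-2 (w=11); MST = {0-2(w=1) 0-5(w=5) 1-2(w=11) 3-6(w=6) 4-5(w=1) 5-7(w=8)}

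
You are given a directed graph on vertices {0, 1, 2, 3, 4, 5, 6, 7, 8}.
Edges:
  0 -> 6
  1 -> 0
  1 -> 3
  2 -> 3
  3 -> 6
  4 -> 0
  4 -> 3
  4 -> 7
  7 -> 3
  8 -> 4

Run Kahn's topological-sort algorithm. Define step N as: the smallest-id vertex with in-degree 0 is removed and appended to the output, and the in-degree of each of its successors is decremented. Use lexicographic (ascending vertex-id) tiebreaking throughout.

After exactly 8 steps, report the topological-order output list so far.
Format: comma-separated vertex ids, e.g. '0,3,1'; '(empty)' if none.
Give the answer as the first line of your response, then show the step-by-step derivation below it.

1,2,5,8,4,0,7,3

step 1: output 1; order=[1]; indeg=(1,0,0,3,1,0,2,1,0)
step 2: output 2; order=[1,2]; indeg=(1,0,0,2,1,0,2,1,0)
step 3: output 5; order=[1,2,5]; indeg=(1,0,0,2,1,0,2,1,0)
step 4: output 8; order=[1,2,5,8]; indeg=(1,0,0,2,0,0,2,1,0)
step 5: output 4; order=[1,2,5,8,4]; indeg=(0,0,0,1,0,0,2,0,0)
step 6: output 0; order=[1,2,5,8,4,0]; indeg=(0,0,0,1,0,0,1,0,0)
step 7: output 7; order=[1,2,5,8,4,0,7]; indeg=(0,0,0,0,0,0,1,0,0)
step 8: output 3; order=[1,2,5,8,4,0,7,3]; indeg=(0,0,0,0,0,0,0,0,0)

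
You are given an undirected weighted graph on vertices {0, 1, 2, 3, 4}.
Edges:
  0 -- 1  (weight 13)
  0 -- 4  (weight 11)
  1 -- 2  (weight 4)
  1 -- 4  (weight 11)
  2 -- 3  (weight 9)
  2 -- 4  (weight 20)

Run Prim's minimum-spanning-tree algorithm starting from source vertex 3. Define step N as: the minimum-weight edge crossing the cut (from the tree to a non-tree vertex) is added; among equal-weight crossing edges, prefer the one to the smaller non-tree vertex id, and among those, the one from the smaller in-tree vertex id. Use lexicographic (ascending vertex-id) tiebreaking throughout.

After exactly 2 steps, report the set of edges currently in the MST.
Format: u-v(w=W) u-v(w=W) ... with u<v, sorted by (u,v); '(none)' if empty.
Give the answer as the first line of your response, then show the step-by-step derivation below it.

1-2(w=4) 2-3(w=9)

step 1: add edge 2-3 (w=9); MST = {2-3(w=9)}
step 2: add edge 1-2 (w=4); MST = {1-2(w=4) 2-3(w=9)}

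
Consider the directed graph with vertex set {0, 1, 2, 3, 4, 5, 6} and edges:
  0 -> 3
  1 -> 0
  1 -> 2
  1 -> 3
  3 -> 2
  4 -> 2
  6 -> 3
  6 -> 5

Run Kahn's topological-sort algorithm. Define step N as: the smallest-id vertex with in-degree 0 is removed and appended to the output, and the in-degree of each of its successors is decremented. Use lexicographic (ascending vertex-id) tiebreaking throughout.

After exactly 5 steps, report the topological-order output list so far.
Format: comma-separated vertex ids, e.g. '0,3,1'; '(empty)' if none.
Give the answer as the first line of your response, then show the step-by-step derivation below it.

1,0,4,6,3

step 1: output 1; order=[1]; indeg=(0,0,2,2,0,1,0)
step 2: output 0; order=[1,0]; indeg=(0,0,2,1,0,1,0)
step 3: output 4; order=[1,0,4]; indeg=(0,0,1,1,0,1,0)
step 4: output 6; order=[1,0,4,6]; indeg=(0,0,1,0,0,0,0)
step 5: output 3; order=[1,0,4,6,3]; indeg=(0,0,0,0,0,0,0)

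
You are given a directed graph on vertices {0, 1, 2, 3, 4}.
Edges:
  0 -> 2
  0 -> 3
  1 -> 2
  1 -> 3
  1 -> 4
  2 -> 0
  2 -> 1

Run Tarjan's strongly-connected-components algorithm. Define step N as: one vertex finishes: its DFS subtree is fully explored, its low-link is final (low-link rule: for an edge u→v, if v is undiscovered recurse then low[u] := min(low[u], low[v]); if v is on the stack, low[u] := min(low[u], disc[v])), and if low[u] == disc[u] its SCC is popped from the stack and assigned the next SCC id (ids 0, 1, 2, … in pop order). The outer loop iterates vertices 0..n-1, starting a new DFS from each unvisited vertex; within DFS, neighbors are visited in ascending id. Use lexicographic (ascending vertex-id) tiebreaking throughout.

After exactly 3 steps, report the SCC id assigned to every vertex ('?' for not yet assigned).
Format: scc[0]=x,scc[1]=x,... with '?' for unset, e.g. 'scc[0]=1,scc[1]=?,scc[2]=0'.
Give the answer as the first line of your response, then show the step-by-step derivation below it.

scc[0]=?,scc[1]=?,scc[2]=?,scc[3]=0,scc[4]=1

step 1: low=(low[0]=0,low[1]=1,low[2]=0,low[3]=3,low[4]=?); scc=(scc[0]=?,scc[1]=?,scc[2]=?,scc[3]=0,scc[4]=?)
step 2: low=(low[0]=0,low[1]=1,low[2]=0,low[3]=3,low[4]=4); scc=(scc[0]=?,scc[1]=?,scc[2]=?,scc[3]=0,scc[4]=1)
step 3: low=(low[0]=0,low[1]=1,low[2]=0,low[3]=3,low[4]=4); scc=(scc[0]=?,scc[1]=?,scc[2]=?,scc[3]=0,scc[4]=1)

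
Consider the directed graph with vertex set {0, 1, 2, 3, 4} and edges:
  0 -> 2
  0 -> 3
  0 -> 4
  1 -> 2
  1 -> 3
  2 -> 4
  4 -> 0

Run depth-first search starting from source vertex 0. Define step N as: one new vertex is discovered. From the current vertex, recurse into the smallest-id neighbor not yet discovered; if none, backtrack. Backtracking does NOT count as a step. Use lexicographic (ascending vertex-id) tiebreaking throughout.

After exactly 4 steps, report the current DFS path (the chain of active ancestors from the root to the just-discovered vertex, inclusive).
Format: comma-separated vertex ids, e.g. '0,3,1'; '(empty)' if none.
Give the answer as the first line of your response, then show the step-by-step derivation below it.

0,3

step 1: discover 0; path=0; order=0
step 2: discover 2; path=0>2; order=0,2
step 3: discover 4; path=0>2>4; order=0,2,4
step 4: discover 3; path=0>3; order=0,2,4,3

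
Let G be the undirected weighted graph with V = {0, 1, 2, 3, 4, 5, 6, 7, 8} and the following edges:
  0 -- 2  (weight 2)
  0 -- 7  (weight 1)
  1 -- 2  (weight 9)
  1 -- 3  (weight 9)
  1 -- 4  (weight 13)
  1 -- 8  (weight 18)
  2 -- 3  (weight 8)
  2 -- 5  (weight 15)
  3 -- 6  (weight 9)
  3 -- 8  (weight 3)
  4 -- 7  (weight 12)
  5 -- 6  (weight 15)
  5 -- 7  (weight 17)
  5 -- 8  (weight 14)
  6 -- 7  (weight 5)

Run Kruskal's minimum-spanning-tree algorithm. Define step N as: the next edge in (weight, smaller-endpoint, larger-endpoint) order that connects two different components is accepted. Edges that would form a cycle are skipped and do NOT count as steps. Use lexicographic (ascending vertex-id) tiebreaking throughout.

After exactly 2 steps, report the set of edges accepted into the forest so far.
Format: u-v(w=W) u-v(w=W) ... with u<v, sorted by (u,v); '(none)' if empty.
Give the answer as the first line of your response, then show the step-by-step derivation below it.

0-2(w=2) 0-7(w=1)

step 1: add edge 0-7 (w=1); MST = {0-7(w=1)}
step 2: add edge 0-2 (w=2); MST = {0-2(w=2) 0-7(w=1)}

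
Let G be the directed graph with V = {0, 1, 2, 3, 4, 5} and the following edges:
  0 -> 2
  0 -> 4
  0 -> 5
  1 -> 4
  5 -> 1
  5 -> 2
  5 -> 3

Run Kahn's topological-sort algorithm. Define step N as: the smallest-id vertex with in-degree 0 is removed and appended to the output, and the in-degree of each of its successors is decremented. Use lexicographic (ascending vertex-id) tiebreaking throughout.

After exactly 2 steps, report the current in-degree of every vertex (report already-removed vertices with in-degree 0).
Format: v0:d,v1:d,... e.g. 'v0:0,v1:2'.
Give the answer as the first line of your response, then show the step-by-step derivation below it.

v0:0,v1:0,v2:0,v3:0,v4:1,v5:0

step 1: output 0; order=[0]; indeg=(0,1,1,1,1,0)
step 2: output 5; order=[0,5]; indeg=(0,0,0,0,1,0)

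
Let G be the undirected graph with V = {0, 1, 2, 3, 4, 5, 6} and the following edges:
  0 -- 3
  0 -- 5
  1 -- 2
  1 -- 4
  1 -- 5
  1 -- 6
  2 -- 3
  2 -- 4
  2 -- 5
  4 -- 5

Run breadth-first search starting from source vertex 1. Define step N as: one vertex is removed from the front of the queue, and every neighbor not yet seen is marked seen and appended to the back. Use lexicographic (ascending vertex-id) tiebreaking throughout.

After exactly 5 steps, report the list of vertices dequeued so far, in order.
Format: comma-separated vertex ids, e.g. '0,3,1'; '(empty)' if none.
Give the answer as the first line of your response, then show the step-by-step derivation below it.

1,2,4,5,6

step 1: dequeue 1; queue=[2,4,5,6]; order=1
step 2: dequeue 2; queue=[4,5,6,3]; order=1,2
step 3: dequeue 4; queue=[5,6,3]; order=1,2,4
step 4: dequeue 5; queue=[6,3,0]; order=1,2,4,5
step 5: dequeue 6; queue=[3,0]; order=1,2,4,5,6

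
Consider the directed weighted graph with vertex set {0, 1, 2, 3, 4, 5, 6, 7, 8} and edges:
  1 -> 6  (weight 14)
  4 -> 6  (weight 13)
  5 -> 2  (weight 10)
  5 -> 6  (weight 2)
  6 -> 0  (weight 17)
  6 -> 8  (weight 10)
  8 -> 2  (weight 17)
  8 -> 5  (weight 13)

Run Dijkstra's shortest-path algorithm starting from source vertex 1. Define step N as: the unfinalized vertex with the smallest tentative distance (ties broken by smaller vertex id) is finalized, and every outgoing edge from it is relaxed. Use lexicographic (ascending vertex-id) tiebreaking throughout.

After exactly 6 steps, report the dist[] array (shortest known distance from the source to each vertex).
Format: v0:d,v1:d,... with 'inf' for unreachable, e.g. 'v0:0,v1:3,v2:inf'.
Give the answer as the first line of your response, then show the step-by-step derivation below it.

v0:31,v1:0,v2:41,v3:inf,v4:inf,v5:37,v6:14,v7:inf,v8:24

step 1: dist = v0:inf,v1:0,v2:inf,v3:inf,v4:inf,v5:inf,v6:14,v7:inf,v8:inf
step 2: dist = v0:31,v1:0,v2:inf,v3:inf,v4:inf,v5:inf,v6:14,v7:inf,v8:24
step 3: dist = v0:31,v1:0,v2:41,v3:inf,v4:inf,v5:37,v6:14,v7:inf,v8:24
step 4: dist = v0:31,v1:0,v2:41,v3:inf,v4:inf,v5:37,v6:14,v7:inf,v8:24
step 5: dist = v0:31,v1:0,v2:41,v3:inf,v4:inf,v5:37,v6:14,v7:inf,v8:24
step 6: dist = v0:31,v1:0,v2:41,v3:inf,v4:inf,v5:37,v6:14,v7:inf,v8:24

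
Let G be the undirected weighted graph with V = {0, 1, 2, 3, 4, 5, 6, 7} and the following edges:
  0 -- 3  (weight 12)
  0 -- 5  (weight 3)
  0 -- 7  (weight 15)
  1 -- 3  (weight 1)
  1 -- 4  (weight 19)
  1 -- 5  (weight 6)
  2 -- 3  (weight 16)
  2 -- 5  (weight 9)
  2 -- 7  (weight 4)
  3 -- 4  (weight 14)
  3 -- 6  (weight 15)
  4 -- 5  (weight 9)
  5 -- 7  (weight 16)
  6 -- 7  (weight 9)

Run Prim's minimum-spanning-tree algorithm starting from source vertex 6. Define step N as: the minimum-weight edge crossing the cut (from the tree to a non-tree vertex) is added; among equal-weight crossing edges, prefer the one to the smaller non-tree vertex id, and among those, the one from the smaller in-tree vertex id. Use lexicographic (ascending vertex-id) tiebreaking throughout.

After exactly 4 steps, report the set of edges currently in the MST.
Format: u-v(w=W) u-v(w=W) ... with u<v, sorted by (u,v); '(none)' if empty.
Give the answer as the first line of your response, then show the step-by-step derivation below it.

0-5(w=3) 2-5(w=9) 2-7(w=4) 6-7(w=9)

step 1: add edge 6-7 (w=9); MST = {6-7(w=9)}
step 2: add edge 2-7 (w=4); MST = {2-7(w=4) 6-7(w=9)}
step 3: add edge 2-5 (w=9); MST = {2-5(w=9) 2-7(w=4) 6-7(w=9)}
step 4: add edge 0-5 (w=3); MST = {0-5(w=3) 2-5(w=9) 2-7(w=4) 6-7(w=9)}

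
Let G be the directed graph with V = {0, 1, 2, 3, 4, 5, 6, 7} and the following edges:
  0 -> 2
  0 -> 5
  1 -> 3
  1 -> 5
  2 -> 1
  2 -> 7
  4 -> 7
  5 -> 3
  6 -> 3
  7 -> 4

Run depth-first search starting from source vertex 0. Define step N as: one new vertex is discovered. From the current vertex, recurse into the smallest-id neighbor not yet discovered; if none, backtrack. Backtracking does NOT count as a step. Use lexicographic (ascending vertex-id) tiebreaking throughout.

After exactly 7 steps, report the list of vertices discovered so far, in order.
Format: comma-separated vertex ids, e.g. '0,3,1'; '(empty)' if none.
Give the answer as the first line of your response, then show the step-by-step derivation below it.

0,2,1,3,5,7,4

step 1: discover 0; path=0; order=0
step 2: discover 2; path=0>2; order=0,2
step 3: discover 1; path=0>2>1; order=0,2,1
step 4: discover 3; path=0>2>1>3; order=0,2,1,3
step 5: discover 5; path=0>2>1>5; order=0,2,1,3,5
step 6: discover 7; path=0>2>7; order=0,2,1,3,5,7
step 7: discover 4; path=0>2>7>4; order=0,2,1,3,5,7,4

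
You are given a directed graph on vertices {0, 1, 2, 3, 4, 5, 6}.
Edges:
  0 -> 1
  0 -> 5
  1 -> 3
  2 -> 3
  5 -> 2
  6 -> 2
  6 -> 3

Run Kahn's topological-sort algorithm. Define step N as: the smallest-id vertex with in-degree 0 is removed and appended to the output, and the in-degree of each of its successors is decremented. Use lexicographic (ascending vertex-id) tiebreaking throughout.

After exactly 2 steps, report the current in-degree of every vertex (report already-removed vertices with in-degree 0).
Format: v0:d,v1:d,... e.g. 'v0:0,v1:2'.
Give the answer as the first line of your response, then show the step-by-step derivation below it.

v0:0,v1:0,v2:2,v3:2,v4:0,v5:0,v6:0

step 1: output 0; order=[0]; indeg=(0,0,2,3,0,0,0)
step 2: output 1; order=[0,1]; indeg=(0,0,2,2,0,0,0)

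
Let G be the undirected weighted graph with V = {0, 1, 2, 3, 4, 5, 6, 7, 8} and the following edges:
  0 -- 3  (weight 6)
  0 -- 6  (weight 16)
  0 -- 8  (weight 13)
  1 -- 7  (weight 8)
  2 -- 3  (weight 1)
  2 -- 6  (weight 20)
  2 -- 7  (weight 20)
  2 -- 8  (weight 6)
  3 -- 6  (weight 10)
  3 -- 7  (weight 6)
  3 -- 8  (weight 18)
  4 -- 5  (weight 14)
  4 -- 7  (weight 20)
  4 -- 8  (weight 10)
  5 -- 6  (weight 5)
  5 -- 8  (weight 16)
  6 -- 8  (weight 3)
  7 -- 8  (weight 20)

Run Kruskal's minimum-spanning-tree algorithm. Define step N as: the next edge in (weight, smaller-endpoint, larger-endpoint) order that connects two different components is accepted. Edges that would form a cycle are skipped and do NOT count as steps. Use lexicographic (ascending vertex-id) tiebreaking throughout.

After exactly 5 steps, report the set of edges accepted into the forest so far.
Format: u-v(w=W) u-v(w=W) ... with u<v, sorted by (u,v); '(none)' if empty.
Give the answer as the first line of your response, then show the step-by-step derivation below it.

0-3(w=6) 2-3(w=1) 2-8(w=6) 5-6(w=5) 6-8(w=3)

step 1: add edge 2-3 (w=1); MST = {2-3(w=1)}
step 2: add edge 6-8 (w=3); MST = {2-3(w=1) 6-8(w=3)}
step 3: add edge 5-6 (w=5); MST = {2-3(w=1) 5-6(w=5) 6-8(w=3)}
step 4: add edge 0-3 (w=6); MST = {0-3(w=6) 2-3(w=1) 5-6(w=5) 6-8(w=3)}
step 5: add edge 2-8 (w=6); MST = {0-3(w=6) 2-3(w=1) 2-8(w=6) 5-6(w=5) 6-8(w=3)}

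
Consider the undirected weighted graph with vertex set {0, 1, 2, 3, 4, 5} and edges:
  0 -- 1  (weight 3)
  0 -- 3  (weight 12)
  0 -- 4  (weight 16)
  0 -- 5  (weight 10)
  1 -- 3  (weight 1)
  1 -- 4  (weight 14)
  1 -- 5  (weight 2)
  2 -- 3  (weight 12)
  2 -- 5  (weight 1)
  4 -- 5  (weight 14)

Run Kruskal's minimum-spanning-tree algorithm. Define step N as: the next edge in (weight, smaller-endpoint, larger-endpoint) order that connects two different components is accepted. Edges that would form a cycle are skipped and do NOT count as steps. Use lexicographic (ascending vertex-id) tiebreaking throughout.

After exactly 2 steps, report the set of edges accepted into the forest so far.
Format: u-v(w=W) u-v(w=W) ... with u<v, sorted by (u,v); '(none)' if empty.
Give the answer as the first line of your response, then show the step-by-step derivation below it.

1-3(w=1) 2-5(w=1)

step 1: add edge 1-3 (w=1); MST = {1-3(w=1)}
step 2: add edge 2-5 (w=1); MST = {1-3(w=1) 2-5(w=1)}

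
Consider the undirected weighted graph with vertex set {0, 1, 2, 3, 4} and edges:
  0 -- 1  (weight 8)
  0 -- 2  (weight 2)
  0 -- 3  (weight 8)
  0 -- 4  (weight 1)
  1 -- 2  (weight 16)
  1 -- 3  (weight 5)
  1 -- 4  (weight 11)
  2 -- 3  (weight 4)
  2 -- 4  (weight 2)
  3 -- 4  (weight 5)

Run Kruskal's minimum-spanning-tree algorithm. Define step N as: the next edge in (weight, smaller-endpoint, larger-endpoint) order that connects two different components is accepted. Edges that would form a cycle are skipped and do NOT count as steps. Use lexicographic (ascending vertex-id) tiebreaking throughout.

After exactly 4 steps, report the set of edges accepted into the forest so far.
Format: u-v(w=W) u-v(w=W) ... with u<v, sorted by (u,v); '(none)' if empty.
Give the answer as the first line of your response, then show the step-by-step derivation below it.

0-2(w=2) 0-4(w=1) 1-3(w=5) 2-3(w=4)

step 1: add edge 0-4 (w=1); MST = {0-4(w=1)}
step 2: add edge 0-2 (w=2); MST = {0-2(w=2) 0-4(w=1)}
step 3: add edge 2-3 (w=4); MST = {0-2(w=2) 0-4(w=1) 2-3(w=4)}
step 4: add edge 1-3 (w=5); MST = {0-2(w=2) 0-4(w=1) 1-3(w=5) 2-3(w=4)}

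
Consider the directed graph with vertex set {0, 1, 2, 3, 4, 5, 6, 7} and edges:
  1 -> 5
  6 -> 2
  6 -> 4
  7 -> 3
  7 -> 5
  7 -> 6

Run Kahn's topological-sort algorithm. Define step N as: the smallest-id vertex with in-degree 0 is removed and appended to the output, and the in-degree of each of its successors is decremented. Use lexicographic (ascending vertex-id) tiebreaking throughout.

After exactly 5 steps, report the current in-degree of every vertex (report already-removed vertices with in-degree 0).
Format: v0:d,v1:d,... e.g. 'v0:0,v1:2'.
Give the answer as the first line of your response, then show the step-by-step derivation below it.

v0:0,v1:0,v2:1,v3:0,v4:1,v5:0,v6:0,v7:0

step 1: output 0; order=[0]; indeg=(0,0,1,1,1,2,1,0)
step 2: output 1; order=[0,1]; indeg=(0,0,1,1,1,1,1,0)
step 3: output 7; order=[0,1,7]; indeg=(0,0,1,0,1,0,0,0)
step 4: output 3; order=[0,1,7,3]; indeg=(0,0,1,0,1,0,0,0)
step 5: output 5; order=[0,1,7,3,5]; indeg=(0,0,1,0,1,0,0,0)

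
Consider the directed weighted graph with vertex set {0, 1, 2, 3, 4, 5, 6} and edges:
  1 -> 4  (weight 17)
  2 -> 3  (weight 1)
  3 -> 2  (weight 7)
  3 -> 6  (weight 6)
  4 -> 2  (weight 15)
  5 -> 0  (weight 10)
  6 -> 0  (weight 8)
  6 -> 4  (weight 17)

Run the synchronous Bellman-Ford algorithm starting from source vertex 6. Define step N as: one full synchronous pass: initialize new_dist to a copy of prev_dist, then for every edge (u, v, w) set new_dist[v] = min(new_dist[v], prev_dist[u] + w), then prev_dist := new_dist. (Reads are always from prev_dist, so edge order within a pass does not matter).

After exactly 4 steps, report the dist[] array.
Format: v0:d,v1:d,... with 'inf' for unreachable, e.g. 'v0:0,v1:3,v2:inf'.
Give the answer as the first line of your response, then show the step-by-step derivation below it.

v0:8,v1:inf,v2:32,v3:33,v4:17,v5:inf,v6:0

step 1: dist = v0:8,v1:inf,v2:inf,v3:inf,v4:17,v5:inf,v6:0
step 2: dist = v0:8,v1:inf,v2:32,v3:inf,v4:17,v5:inf,v6:0
step 3: dist = v0:8,v1:inf,v2:32,v3:33,v4:17,v5:inf,v6:0
step 4: dist = v0:8,v1:inf,v2:32,v3:33,v4:17,v5:inf,v6:0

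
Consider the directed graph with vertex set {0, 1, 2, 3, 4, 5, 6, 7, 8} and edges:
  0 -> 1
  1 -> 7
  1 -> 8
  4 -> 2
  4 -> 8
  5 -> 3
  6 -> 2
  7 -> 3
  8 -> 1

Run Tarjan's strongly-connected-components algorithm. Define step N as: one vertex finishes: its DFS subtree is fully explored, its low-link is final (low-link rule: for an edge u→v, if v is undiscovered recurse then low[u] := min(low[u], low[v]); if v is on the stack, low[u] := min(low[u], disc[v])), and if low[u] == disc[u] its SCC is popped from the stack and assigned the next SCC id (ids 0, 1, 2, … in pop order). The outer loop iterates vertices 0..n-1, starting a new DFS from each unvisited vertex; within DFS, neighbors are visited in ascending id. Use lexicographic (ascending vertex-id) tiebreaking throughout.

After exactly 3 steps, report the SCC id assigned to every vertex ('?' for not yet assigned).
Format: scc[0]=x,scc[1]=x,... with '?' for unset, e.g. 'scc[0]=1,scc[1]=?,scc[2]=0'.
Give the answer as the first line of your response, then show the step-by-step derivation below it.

scc[0]=?,scc[1]=?,scc[2]=?,scc[3]=0,scc[4]=?,scc[5]=?,scc[6]=?,scc[7]=1,scc[8]=?

step 1: low=(low[0]=0,low[1]=1,low[2]=?,low[3]=3,low[4]=?,low[5]=?,low[6]=?,low[7]=2,low[8]=?); scc=(scc[0]=?,scc[1]=?,scc[2]=?,scc[3]=0,scc[4]=?,scc[5]=?,scc[6]=?,scc[7]=?,scc[8]=?)
step 2: low=(low[0]=0,low[1]=1,low[2]=?,low[3]=3,low[4]=?,low[5]=?,low[6]=?,low[7]=2,low[8]=?); scc=(scc[0]=?,scc[1]=?,scc[2]=?,scc[3]=0,scc[4]=?,scc[5]=?,scc[6]=?,scc[7]=1,scc[8]=?)
step 3: low=(low[0]=0,low[1]=1,low[2]=?,low[3]=3,low[4]=?,low[5]=?,low[6]=?,low[7]=2,low[8]=1); scc=(scc[0]=?,scc[1]=?,scc[2]=?,scc[3]=0,scc[4]=?,scc[5]=?,scc[6]=?,scc[7]=1,scc[8]=?)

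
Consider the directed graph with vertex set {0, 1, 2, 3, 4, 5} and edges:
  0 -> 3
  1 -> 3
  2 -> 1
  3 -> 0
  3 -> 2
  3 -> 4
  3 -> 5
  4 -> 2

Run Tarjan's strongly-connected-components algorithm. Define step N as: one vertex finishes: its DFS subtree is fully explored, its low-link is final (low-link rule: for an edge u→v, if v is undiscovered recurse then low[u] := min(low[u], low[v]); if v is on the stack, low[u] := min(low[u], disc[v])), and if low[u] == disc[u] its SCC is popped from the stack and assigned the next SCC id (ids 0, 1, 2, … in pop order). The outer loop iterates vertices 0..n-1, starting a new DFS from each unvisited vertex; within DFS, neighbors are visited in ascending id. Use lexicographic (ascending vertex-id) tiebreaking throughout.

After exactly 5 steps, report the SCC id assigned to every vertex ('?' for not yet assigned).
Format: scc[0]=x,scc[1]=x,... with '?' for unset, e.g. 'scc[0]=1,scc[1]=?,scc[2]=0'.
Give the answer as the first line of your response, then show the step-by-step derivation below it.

scc[0]=?,scc[1]=?,scc[2]=?,scc[3]=?,scc[4]=?,scc[5]=0

step 1: low=(low[0]=0,low[1]=1,low[2]=2,low[3]=0,low[4]=?,low[5]=?); scc=(scc[0]=?,scc[1]=?,scc[2]=?,scc[3]=?,scc[4]=?,scc[5]=?)
step 2: low=(low[0]=0,low[1]=1,low[2]=1,low[3]=0,low[4]=?,low[5]=?); scc=(scc[0]=?,scc[1]=?,scc[2]=?,scc[3]=?,scc[4]=?,scc[5]=?)
step 3: low=(low[0]=0,low[1]=1,low[2]=1,low[3]=0,low[4]=2,low[5]=?); scc=(scc[0]=?,scc[1]=?,scc[2]=?,scc[3]=?,scc[4]=?,scc[5]=?)
step 4: low=(low[0]=0,low[1]=1,low[2]=1,low[3]=0,low[4]=2,low[5]=5); scc=(scc[0]=?,scc[1]=?,scc[2]=?,scc[3]=?,scc[4]=?,scc[5]=0)
step 5: low=(low[0]=0,low[1]=1,low[2]=1,low[3]=0,low[4]=2,low[5]=5); scc=(scc[0]=?,scc[1]=?,scc[2]=?,scc[3]=?,scc[4]=?,scc[5]=0)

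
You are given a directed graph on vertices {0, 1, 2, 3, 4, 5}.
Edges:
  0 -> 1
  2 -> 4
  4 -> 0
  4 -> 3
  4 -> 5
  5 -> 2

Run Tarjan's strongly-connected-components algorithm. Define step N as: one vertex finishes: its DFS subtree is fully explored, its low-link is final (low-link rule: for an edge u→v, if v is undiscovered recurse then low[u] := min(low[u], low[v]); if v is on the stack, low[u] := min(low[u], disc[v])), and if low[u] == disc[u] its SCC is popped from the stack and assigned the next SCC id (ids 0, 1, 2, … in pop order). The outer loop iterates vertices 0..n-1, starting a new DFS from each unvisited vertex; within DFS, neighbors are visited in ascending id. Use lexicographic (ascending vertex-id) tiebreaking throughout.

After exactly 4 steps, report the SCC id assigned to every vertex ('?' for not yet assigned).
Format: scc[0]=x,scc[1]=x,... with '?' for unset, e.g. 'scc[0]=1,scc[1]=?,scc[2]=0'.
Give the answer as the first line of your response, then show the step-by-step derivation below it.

scc[0]=1,scc[1]=0,scc[2]=?,scc[3]=2,scc[4]=?,scc[5]=?

step 1: low=(low[0]=0,low[1]=1,low[2]=?,low[3]=?,low[4]=?,low[5]=?); scc=(scc[0]=?,scc[1]=0,scc[2]=?,scc[3]=?,scc[4]=?,scc[5]=?)
step 2: low=(low[0]=0,low[1]=1,low[2]=?,low[3]=?,low[4]=?,low[5]=?); scc=(scc[0]=1,scc[1]=0,scc[2]=?,scc[3]=?,scc[4]=?,scc[5]=?)
step 3: low=(low[0]=0,low[1]=1,low[2]=2,low[3]=4,low[4]=3,low[5]=?); scc=(scc[0]=1,scc[1]=0,scc[2]=?,scc[3]=2,scc[4]=?,scc[5]=?)
step 4: low=(low[0]=0,low[1]=1,low[2]=2,low[3]=4,low[4]=3,low[5]=2); scc=(scc[0]=1,scc[1]=0,scc[2]=?,scc[3]=2,scc[4]=?,scc[5]=?)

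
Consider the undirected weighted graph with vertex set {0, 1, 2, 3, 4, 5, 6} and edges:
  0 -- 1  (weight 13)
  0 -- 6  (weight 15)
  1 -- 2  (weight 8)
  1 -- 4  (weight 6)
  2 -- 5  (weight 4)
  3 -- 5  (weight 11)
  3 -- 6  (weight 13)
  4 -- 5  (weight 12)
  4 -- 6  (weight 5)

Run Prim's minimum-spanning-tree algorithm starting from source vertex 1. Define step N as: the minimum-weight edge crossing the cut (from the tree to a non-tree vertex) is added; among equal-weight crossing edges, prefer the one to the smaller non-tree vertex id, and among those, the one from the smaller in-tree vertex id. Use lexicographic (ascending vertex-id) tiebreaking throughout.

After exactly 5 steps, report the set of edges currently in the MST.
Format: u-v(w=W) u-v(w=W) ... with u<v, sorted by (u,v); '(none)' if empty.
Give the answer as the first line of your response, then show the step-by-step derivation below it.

1-2(w=8) 1-4(w=6) 2-5(w=4) 3-5(w=11) 4-6(w=5)

step 1: add edge 1-4 (w=6); MST = {1-4(w=6)}
step 2: add edge 4-6 (w=5); MST = {1-4(w=6) 4-6(w=5)}
step 3: add edge 1-2 (w=8); MST = {1-2(w=8) 1-4(w=6) 4-6(w=5)}
step 4: add edge 2-5 (w=4); MST = {1-2(w=8) 1-4(w=6) 2-5(w=4) 4-6(w=5)}
step 5: add edge 3-5 (w=11); MST = {1-2(w=8) 1-4(w=6) 2-5(w=4) 3-5(w=11) 4-6(w=5)}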